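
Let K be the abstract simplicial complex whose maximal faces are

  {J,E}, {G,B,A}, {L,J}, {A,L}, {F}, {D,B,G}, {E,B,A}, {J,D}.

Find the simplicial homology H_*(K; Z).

H_0 ≅ Z^2,  H_1 ≅ Z^2,  H_2 = 0.

Take the total order A < B < D < E < F < G < J < L on the vertex set. Then K (dimension 2) consists of the simplices:

  0-simplices (8): A, B, D, E, F, G, J, L
  1-simplices (11): AB, AE, AG, AL, BD, BE, BG, DG, DJ, EJ, JL
  2-simplices (3): ABE, ABG, BDG

Hence C_0 ≅ Z^8, C_1 ≅ Z^11, C_2 ≅ Z^3.

Boundary ∂_1: C_1 → C_0 maps an edge to its endpoints' difference, ∂[p,q] = q − p. For instance
  ∂BG = G − B.
As a 8×11 matrix over Z this has rank 6, with invariant factors (1,1,1,1,1,1).

The boundary map ∂_2: C_2 → C_1 acts by ∂[p,q,r] = [q,r] − [p,r] + [p,q]. For instance
  ∂BDG = DG − BG + BD,
  ∂ABG = BG − AG + AB.
The 11×3 boundary matrix has rank 3 and Smith normal form diag(1,1,1).

Computing H_k = (kernel of ∂_k) / (image of ∂_{k+1}):

  H_0: rank C_0 − rank ∂_1 = 8 − 6 = 2, and the invariant factors of ∂_1 are all 1, so H_0 = Z^2.
  H_1: rank ker ∂_1 − rank ∂_2 = (11 − 6) − 3 = 2, and the invariant factors of ∂_2 are all 1, so H_1 = Z^2.
  H_2: rank ker ∂_2 − rank ∂_3 = (3 − 3) − 0 = 0, and there is no ∂_3, so H_2 = 0.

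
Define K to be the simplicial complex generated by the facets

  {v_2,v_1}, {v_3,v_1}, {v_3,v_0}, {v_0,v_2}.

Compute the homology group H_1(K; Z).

Order the vertices as v_0 < v_1 < v_2 < v_3. Listing each simplex with vertices in this order, K has dimension 1 with simplices:

  0-simplices (4): [v_0], [v_1], [v_2], [v_3]
  1-simplices (4): [v_0,v_2], [v_0,v_3], [v_1,v_2], [v_1,v_3]

giving chain groups C_0 ≅ Z^4, C_1 ≅ Z^4.

∂_1: C_1 → C_0 maps an edge to its endpoints' difference, ∂[p,q] = q − p. For instance
  ∂[v_1,v_3] = [v_3] − [v_1].
The resulting 4×4 matrix has rank 3, and its Smith normal form has invariant factors (1,1,1).

Now H_k = ker ∂_k / im ∂_{k+1}, so:

  H_1: rank ker ∂_1 − rank ∂_2 = (4 − 3) − 0 = 1, and there is no ∂_2, so H_1 ≅ Z.

H_1 = Z.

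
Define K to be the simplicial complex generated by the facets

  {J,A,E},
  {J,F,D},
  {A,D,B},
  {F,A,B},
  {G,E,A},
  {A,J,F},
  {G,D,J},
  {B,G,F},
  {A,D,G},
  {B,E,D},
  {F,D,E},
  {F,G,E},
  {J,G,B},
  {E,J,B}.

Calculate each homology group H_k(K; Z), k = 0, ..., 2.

Take the total order A < B < D < E < F < G < J on the vertex set. Then K (dimension 2) consists of the simplices:

  0-simplices (7): A, B, D, E, F, G, J
  1-simplices (21): AB, AD, AE, AF, AG, AJ, BD, BE, BF, BG, BJ, DE, DF, DG, DJ, EF, EG, EJ, FG, FJ, GJ
  2-simplices (14): ABD, ABF, ADG, AEG, AEJ, AFJ, BDE, BEJ, BFG, BGJ, DEF, DFJ, DGJ, EFG

Hence C_0 ≅ Z^7, C_1 ≅ Z^21, C_2 ≅ Z^14.

The boundary map ∂_1: C_1 → C_0 maps an edge to its endpoints' difference, ∂[p,q] = q − p. For instance
  ∂EJ = J − E.
As a 7×21 matrix over Z this has rank 6, with invariant factors (1,1,1,1,1,1).

Boundary ∂_2: C_2 → C_1 sends each 2-simplex [p,q,r] to [q,r] − [p,r] + [p,q]. For instance
  ∂DGJ = GJ − DJ + DG,
  ∂AEG = EG − AG + AE.
The resulting 21×14 matrix has rank 13, and its Smith normal form has invariant factors (1,1,1,1,1,1,1,1,1,1,1,1,1).

Computing H_k = (kernel of ∂_k) / (image of ∂_{k+1}):

  H_0: rank C_0 − rank ∂_1 = 7 − 6 = 1, and the invariant factors of ∂_1 are all 1, so H_0 = Z.
  H_1: rank ker ∂_1 − rank ∂_2 = (21 − 6) − 13 = 2, and the invariant factors of ∂_2 are all 1, so H_1 = Z^2.
  H_2: rank ker ∂_2 − rank ∂_3 = (14 − 13) − 0 = 1, and there is no ∂_3, so H_2 = Z.

H_0 = Z,  H_1 = Z^2,  H_2 = Z.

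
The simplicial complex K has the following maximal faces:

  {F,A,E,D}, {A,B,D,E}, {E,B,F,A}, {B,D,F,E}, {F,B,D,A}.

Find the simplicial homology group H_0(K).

H_0 ≅ Z.

Take the total order A < B < D < E < F on the vertex set. Then K (dimension 3) consists of the simplices:

  0-simplices (5): A, B, D, E, F
  1-simplices (10): AB, AD, AE, AF, BD, BE, BF, DE, DF, EF
  2-simplices (10): ABD, ABE, ABF, ADE, ADF, AEF, BDE, BDF, BEF, DEF
  3-simplices (5): ABDE, ABDF, ABEF, ADEF, BDEF

Hence C_0 ≅ Z^5, C_1 ≅ Z^10, C_2 ≅ Z^10, C_3 ≅ Z^5.

Boundary ∂_1: C_1 → C_0 maps an edge to its endpoints' difference, ∂[p,q] = q − p. For instance
  ∂BE = E − B.
The resulting 5×10 matrix has rank 4, and its Smith normal form has invariant factors (1,1,1,1).

The boundary map ∂_2: C_2 → C_1 maps a triangle to the signed sum of its edges. For instance
  ∂BEF = EF − BF + BE,
  ∂ADE = DE − AE + AD.
As a 10×10 matrix over Z this has rank 6, with invariant factors (1,1,1,1,1,1).

∂_3: C_3 → C_2 sends each 3-simplex σ to the alternating sum Σ_i (−1)^i (σ with its i-th vertex removed). For instance
  ∂ABDF = BDF − ADF + ABF − ABD,
  ∂BDEF = DEF − BEF + BDF − BDE.
As a 10×5 matrix over Z this has rank 4, with invariant factors (1,1,1,1).

Now H_k = ker ∂_k / im ∂_{k+1}, so:

  H_0: rank C_0 − rank ∂_1 = 5 − 4 = 1, and the invariant factors of ∂_1 are all 1, so H_0 ≅ Z.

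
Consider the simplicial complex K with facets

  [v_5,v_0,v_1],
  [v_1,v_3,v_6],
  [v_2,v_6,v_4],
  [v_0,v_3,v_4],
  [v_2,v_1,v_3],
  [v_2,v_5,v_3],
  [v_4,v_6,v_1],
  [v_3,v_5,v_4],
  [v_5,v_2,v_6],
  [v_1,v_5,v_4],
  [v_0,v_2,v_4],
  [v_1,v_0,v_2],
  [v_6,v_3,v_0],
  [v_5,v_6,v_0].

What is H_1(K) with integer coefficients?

K has 7 vertices, 21 edges, 14 triangles.
rank ∂_1 = 6, rank ∂_2 = 13 ⇒ b_1 = 21 − 6 − 13 = 2; all invariant factors of ∂_2 are 1 so no torsion. So H_1 ≅ Z^2.

H_1 ≅ Z^2.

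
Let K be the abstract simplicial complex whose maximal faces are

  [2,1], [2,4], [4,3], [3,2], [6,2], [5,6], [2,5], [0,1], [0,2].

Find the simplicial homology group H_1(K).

H_1 ≅ Z^3.

We work with the vertex ordering 0 < 1 < 2 < 3 < 4 < 5 < 6. The simplices of K, each written with vertices in increasing order, are:

  0-simplices (7): [0], [1], [2], [3], [4], [5], [6]
  1-simplices (9): [0,1], [0,2], [1,2], [2,3], [2,4], [2,5], [2,6], [3,4], [5,6]

giving chain groups C_0 ≅ Z^7, C_1 ≅ Z^9.

Boundary ∂_1: C_1 → C_0 is given by ∂[p,q] = [q] − [p]. For instance
  ∂[2,6] = [6] − [2].
The resulting 7×9 matrix has rank 6, and its Smith normal form has invariant factors (1,1,1,1,1,1).

Computing H_k = (kernel of ∂_k) / (image of ∂_{k+1}):

  H_1: rank ker ∂_1 − rank ∂_2 = (9 − 6) − 0 = 3, and there is no ∂_2, so H_1 = Z^3.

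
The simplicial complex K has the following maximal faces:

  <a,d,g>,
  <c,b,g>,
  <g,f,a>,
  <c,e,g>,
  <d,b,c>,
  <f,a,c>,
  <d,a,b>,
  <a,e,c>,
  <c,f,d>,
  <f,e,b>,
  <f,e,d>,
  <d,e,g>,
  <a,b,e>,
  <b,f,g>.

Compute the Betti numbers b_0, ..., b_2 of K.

Fix the vertex order a < b < c < d < e < f < g and write every simplex with vertices in increasing order. Then dim K = 2 and the simplices of K are:

  0-simplices (7): a, b, c, d, e, f, g
  1-simplices (21): ab, ac, ad, ae, af, ag, bc, bd, be, bf, bg, cd, ce, cf, cg, de, df, dg, ef, eg, fg
  2-simplices (14): abd, abe, ace, acf, adg, afg, bcd, bcg, bef, bfg, cdf, ceg, def, deg

giving chain groups C_0 ≅ Z^7, C_1 ≅ Z^21, C_2 ≅ Z^14.

Boundary ∂_1: C_1 → C_0 maps an edge to its endpoints' difference, ∂[p,q] = q − p. For instance
  ∂cg = g − c.
As a 7×21 matrix over Z this has rank 6, with invariant factors (1,1,1,1,1,1).

Boundary ∂_2: C_2 → C_1 sends each 2-simplex [p,q,r] to [q,r] − [p,r] + [p,q]. For instance
  ∂ace = ce − ae + ac,
  ∂bcd = cd − bd + bc.
The 21×14 boundary matrix has rank 13 and Smith normal form diag(1,1,1,1,1,1,1,1,1,1,1,1,1).

From H_k ≅ ker(∂_k) / im(∂_{k+1}) we obtain:

  H_0: rank C_0 − rank ∂_1 = 7 − 6 = 1, and the invariant factors of ∂_1 are all 1, so H_0 ≅ Z.
  H_1: rank ker ∂_1 − rank ∂_2 = (21 − 6) − 13 = 2, and the invariant factors of ∂_2 are all 1, so H_1 ≅ Z^2.
  H_2: rank ker ∂_2 − rank ∂_3 = (14 − 13) − 0 = 1, and there is no ∂_3, so H_2 ≅ Z.

Hence the Betti numbers are b_0 = 1, b_1 = 2, b_2 = 1.

b_0 = 1, b_1 = 2, b_2 = 1.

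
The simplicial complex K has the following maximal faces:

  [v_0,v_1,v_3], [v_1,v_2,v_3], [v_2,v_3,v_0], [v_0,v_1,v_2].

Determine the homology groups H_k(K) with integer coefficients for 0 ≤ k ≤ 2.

We work with the vertex ordering v_0 < v_1 < v_2 < v_3. The simplices of K, each written with vertices in increasing order, are:

  0-simplices (4): [v_0], [v_1], [v_2], [v_3]
  1-simplices (6): [v_0,v_1], [v_0,v_2], [v_0,v_3], [v_1,v_2], [v_1,v_3], [v_2,v_3]
  2-simplices (4): [v_0,v_1,v_2], [v_0,v_1,v_3], [v_0,v_2,v_3], [v_1,v_2,v_3]

giving chain groups C_0 ≅ Z^4, C_1 ≅ Z^6, C_2 ≅ Z^4.

∂_1: C_1 → C_0 maps an edge to its endpoints' difference, ∂[p,q] = q − p. For instance
  ∂[v_0,v_2] = [v_2] − [v_0].
This gives a 4×6 integer matrix of rank 3; reducing to Smith normal form yields diagonal entries (1,1,1).

Boundary ∂_2: C_2 → C_1 acts by ∂[p,q,r] = [q,r] − [p,r] + [p,q]. For instance
  ∂[v_0,v_2,v_3] = [v_2,v_3] − [v_0,v_3] + [v_0,v_2],
  ∂[v_0,v_1,v_3] = [v_1,v_3] − [v_0,v_3] + [v_0,v_1].
The resulting 6×4 matrix has rank 3, and its Smith normal form has invariant factors (1,1,1).

Computing H_k = (kernel of ∂_k) / (image of ∂_{k+1}):

  H_0: rank C_0 − rank ∂_1 = 4 − 3 = 1, and the invariant factors of ∂_1 are all 1, so H_0 ≅ Z.
  H_1: rank ker ∂_1 − rank ∂_2 = (6 − 3) − 3 = 0, and the invariant factors of ∂_2 are all 1, so H_1 ≅ 0.
  H_2: rank ker ∂_2 − rank ∂_3 = (4 − 3) − 0 = 1, and there is no ∂_3, so H_2 ≅ Z.

(K is a triangulation of the 2-sphere S^2.)

H_0 = Z,  H_1 = 0,  H_2 = Z.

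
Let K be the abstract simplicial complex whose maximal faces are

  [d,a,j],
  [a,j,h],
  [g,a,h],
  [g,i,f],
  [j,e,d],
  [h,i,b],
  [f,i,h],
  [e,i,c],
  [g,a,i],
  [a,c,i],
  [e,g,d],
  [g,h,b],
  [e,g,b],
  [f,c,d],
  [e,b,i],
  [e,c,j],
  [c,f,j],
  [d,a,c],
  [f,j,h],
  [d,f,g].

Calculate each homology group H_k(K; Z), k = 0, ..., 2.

H_0 = Z,  H_1 = Z ⊕ Z/2Z,  H_2 = 0.

K has 10 vertices, 30 edges, 20 triangles.
rank ∂_0 = 0, rank ∂_1 = 9 ⇒ b_0 = 10 − 0 − 9 = 1; all invariant factors of ∂_1 are 1 so no torsion. So H_0 ≅ Z.
rank ∂_1 = 9, rank ∂_2 = 20 ⇒ b_1 = 30 − 9 − 20 = 1; ∂_2 has invariant factor(s) [2] giving torsion. So H_1 ≅ Z ⊕ Z/2Z.
rank ∂_2 = 20, rank ∂_3 = 0 ⇒ b_2 = 20 − 20 − 0 = 0. So H_2 ≅ 0.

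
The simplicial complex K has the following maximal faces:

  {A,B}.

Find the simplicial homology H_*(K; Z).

Order the vertices as A < B. Listing each simplex with vertices in this order, K has dimension 1 with simplices:

  0-simplices (2): A, B
  1-simplices (1): AB

so the chain groups are C_0 ≅ Z^2, C_1 ≅ Z^1.

∂_1: C_1 → C_0 sends each edge [p,q] (with p < q) to q − p. For instance
  ∂AB = B − A.
The 2×1 boundary matrix has rank 1 and Smith normal form diag(1).

Now H_k = ker ∂_k / im ∂_{k+1}, so:

  H_0: rank C_0 − rank ∂_1 = 2 − 1 = 1, and the invariant factors of ∂_1 are all 1, so H_0 ≅ Z.
  H_1: rank ker ∂_1 − rank ∂_2 = (1 − 1) − 0 = 0, and there is no ∂_2, so H_1 ≅ 0.

H_0 = Z,  H_1 = 0.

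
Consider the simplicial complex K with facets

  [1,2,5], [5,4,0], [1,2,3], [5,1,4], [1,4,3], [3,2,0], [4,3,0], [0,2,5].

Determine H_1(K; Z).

Take the total order 0 < 1 < 2 < 3 < 4 < 5 on the vertex set. Then K (dimension 2) consists of the simplices:

  0-simplices (6): [0], [1], [2], [3], [4], [5]
  1-simplices (12): [0,2], [0,3], [0,4], [0,5], [1,2], [1,3], [1,4], [1,5], [2,3], [2,5], [3,4], [4,5]
  2-simplices (8): [0,2,3], [0,2,5], [0,3,4], [0,4,5], [1,2,3], [1,2,5], [1,3,4], [1,4,5]

giving chain groups C_0 ≅ Z^6, C_1 ≅ Z^12, C_2 ≅ Z^8.

Boundary ∂_1: C_1 → C_0 is given by ∂[p,q] = [q] − [p].
This gives a 6×12 integer matrix of rank 5; reducing to Smith normal form yields diagonal entries (1,1,1,1,1).

The boundary map ∂_2: C_2 → C_1 sends each 2-simplex [p,q,r] to [q,r] − [p,r] + [p,q]. For instance
  ∂[0,3,4] = [3,4] − [0,4] + [0,3],
  ∂[1,2,5] = [2,5] − [1,5] + [1,2].
As a 12×8 matrix over Z this has rank 7, with invariant factors (1,1,1,1,1,1,1).

Now H_k = ker ∂_k / im ∂_{k+1}, so:

  H_1: rank ker ∂_1 − rank ∂_2 = (12 − 5) − 7 = 0, and the invariant factors of ∂_2 are all 1, so H_1 = 0.

H_1 ≅ 0.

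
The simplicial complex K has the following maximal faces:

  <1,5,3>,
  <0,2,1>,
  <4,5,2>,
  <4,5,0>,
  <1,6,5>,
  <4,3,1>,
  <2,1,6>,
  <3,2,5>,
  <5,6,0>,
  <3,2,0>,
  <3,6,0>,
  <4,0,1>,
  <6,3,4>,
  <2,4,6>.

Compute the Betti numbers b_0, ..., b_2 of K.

b_0 = 1, b_1 = 2, b_2 = 1.

Take the total order 0 < 1 < 2 < 3 < 4 < 5 < 6 on the vertex set. Then K (dimension 2) consists of the simplices:

  0-simplices (7): [0], [1], [2], [3], [4], [5], [6]
  1-simplices (21): [0,1], [0,2], [0,3], [0,4], [0,5], [0,6], [1,2], [1,3], [1,4], [1,5], [1,6], [2,3], [2,4], [2,5], [2,6], [3,4], [3,5], [3,6], [4,5], [4,6], [5,6]
  2-simplices (14): [0,1,2], [0,1,4], [0,2,3], [0,3,6], [0,4,5], [0,5,6], [1,2,6], [1,3,4], [1,3,5], [1,5,6], [2,3,5], [2,4,5], [2,4,6], [3,4,6]

so the chain groups are C_0 ≅ Z^7, C_1 ≅ Z^21, C_2 ≅ Z^14.

The boundary map ∂_1: C_1 → C_0 is given by ∂[p,q] = [q] − [p]. For instance
  ∂[2,4] = [4] − [2].
This gives a 7×21 integer matrix of rank 6; reducing to Smith normal form yields diagonal entries (1,1,1,1,1,1).

∂_2: C_2 → C_1 sends each 2-simplex [p,q,r] to [q,r] − [p,r] + [p,q]. For instance
  ∂[2,4,5] = [4,5] − [2,5] + [2,4],
  ∂[0,1,4] = [1,4] − [0,4] + [0,1].
As a 21×14 matrix over Z this has rank 13, with invariant factors (1,1,1,1,1,1,1,1,1,1,1,1,1).

Now H_k = ker ∂_k / im ∂_{k+1}, so:

  H_0: rank C_0 − rank ∂_1 = 7 − 6 = 1, and the invariant factors of ∂_1 are all 1, so H_0 = Z.
  H_1: rank ker ∂_1 − rank ∂_2 = (21 − 6) − 13 = 2, and the invariant factors of ∂_2 are all 1, so H_1 = Z^2.
  H_2: rank ker ∂_2 − rank ∂_3 = (14 − 13) − 0 = 1, and there is no ∂_3, so H_2 = Z.

As a check, the Euler characteristic is 7 − 21 + 14 = 0, which agrees with 1 − 2 + 1 = 0.
(K is a triangulation of the torus T^2.)

Hence the Betti numbers are b_0 = 1, b_1 = 2, b_2 = 1.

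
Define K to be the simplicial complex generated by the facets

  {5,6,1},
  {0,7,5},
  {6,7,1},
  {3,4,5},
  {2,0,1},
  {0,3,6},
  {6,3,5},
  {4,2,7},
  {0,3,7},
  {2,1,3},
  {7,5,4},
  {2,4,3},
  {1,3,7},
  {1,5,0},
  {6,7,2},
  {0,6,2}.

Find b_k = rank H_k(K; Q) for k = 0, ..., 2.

Order the vertices as 0 < 1 < 2 < 3 < 4 < 5 < 6 < 7. Listing each simplex with vertices in this order, K has dimension 2 with simplices:

  0-simplices (8): [0], [1], [2], [3], [4], [5], [6], [7]
  1-simplices (24): (24 of them)
  2-simplices (16): [0,1,2], [0,1,5], [0,2,6], [0,3,6], [0,3,7], [0,5,7], [1,2,3], [1,3,7], [1,5,6], [1,6,7], [2,3,4], [2,4,7], [2,6,7], [3,4,5], [3,5,6], [4,5,7]

giving chain groups C_0 ≅ Z^8, C_1 ≅ Z^24, C_2 ≅ Z^16.

∂_1: C_1 → C_0 is given by ∂[p,q] = [q] − [p].
The resulting 8×24 matrix has rank 7, and its Smith normal form has invariant factors (1,1,1,1,1,1,1).

Boundary ∂_2: C_2 → C_1 acts by ∂[p,q,r] = [q,r] − [p,r] + [p,q]. For instance
  ∂[4,5,7] = [5,7] − [4,7] + [4,5],
  ∂[2,6,7] = [6,7] − [2,7] + [2,6].
This gives a 24×16 integer matrix of rank 15; reducing to Smith normal form yields diagonal entries (1,1,1,1,1,1,1,1,1,1,1,1,1,1,1).

Now H_k = ker ∂_k / im ∂_{k+1}, so:

  H_0: rank C_0 − rank ∂_1 = 8 − 7 = 1, and the invariant factors of ∂_1 are all 1, so H_0 ≅ Z.
  H_1: rank ker ∂_1 − rank ∂_2 = (24 − 7) − 15 = 2, and the invariant factors of ∂_2 are all 1, so H_1 ≅ Z^2.
  H_2: rank ker ∂_2 − rank ∂_3 = (16 − 15) − 0 = 1, and there is no ∂_3, so H_2 ≅ Z.

Hence the Betti numbers are b_0 = 1, b_1 = 2, b_2 = 1.

b_0 = 1, b_1 = 2, b_2 = 1.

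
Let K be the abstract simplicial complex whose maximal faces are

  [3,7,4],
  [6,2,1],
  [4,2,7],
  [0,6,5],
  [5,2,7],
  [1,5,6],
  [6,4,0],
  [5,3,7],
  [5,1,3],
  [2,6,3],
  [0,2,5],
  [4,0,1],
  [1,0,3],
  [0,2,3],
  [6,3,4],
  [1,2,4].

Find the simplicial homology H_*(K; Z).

H_0 ≅ Z,  H_1 ≅ Z^2,  H_2 ≅ Z.

Fix the vertex order 0 < 1 < 2 < 3 < 4 < 5 < 6 < 7 and write every simplex with vertices in increasing order. Then dim K = 2 and the simplices of K are:

  0-simplices (8): [0], [1], [2], [3], [4], [5], [6], [7]
  1-simplices (24): (24 of them)
  2-simplices (16): [0,1,3], [0,1,4], [0,2,3], [0,2,5], [0,4,6], [0,5,6], [1,2,4], [1,2,6], [1,3,5], [1,5,6], [2,3,6], [2,4,7], [2,5,7], [3,4,6], [3,4,7], [3,5,7]

so the chain groups are C_0 ≅ Z^8, C_1 ≅ Z^24, C_2 ≅ Z^16.

The boundary map ∂_1: C_1 → C_0 sends each edge [p,q] (with p < q) to q − p. For instance
  ∂[4,7] = [7] − [4].
As a 8×24 matrix over Z this has rank 7, with invariant factors (1,1,1,1,1,1,1).

∂_2: C_2 → C_1 acts by ∂[p,q,r] = [q,r] − [p,r] + [p,q]. For instance
  ∂[0,1,3] = [1,3] − [0,3] + [0,1],
  ∂[2,4,7] = [4,7] − [2,7] + [2,4].
The 24×16 boundary matrix has rank 15 and Smith normal form diag(1,1,1,1,1,1,1,1,1,1,1,1,1,1,1).

From H_k ≅ ker(∂_k) / im(∂_{k+1}) we obtain:

  H_0: rank C_0 − rank ∂_1 = 8 − 7 = 1, and the invariant factors of ∂_1 are all 1, so H_0 = Z.
  H_1: rank ker ∂_1 − rank ∂_2 = (24 − 7) − 15 = 2, and the invariant factors of ∂_2 are all 1, so H_1 = Z^2.
  H_2: rank ker ∂_2 − rank ∂_3 = (16 − 15) − 0 = 1, and there is no ∂_3, so H_2 = Z.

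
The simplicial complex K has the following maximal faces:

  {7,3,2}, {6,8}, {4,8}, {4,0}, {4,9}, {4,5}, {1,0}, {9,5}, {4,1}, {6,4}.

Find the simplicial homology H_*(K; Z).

H_0 ≅ Z^2,  H_1 ≅ Z^3,  H_2 = 0.

K has 10 vertices, 12 edges, 1 triangle.
rank ∂_0 = 0, rank ∂_1 = 8 ⇒ b_0 = 10 − 0 − 8 = 2; all invariant factors of ∂_1 are 1 so no torsion. So H_0 ≅ Z^2.
rank ∂_1 = 8, rank ∂_2 = 1 ⇒ b_1 = 12 − 8 − 1 = 3; all invariant factors of ∂_2 are 1 so no torsion. So H_1 ≅ Z^3.
rank ∂_2 = 1, rank ∂_3 = 0 ⇒ b_2 = 1 − 1 − 0 = 0. So H_2 ≅ 0.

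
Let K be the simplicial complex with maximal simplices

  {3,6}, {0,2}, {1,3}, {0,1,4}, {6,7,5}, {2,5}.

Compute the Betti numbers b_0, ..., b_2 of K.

b_0 = 1, b_1 = 1, b_2 = 0.

Fix the vertex order 0 < 1 < 2 < 3 < 4 < 5 < 6 < 7 and write every simplex with vertices in increasing order. Then dim K = 2 and the simplices of K are:

  0-simplices (8): [0], [1], [2], [3], [4], [5], [6], [7]
  1-simplices (10): [0,1], [0,2], [0,4], [1,3], [1,4], [2,5], [3,6], [5,6], [5,7], [6,7]
  2-simplices (2): [0,1,4], [5,6,7]

so the chain groups are C_0 ≅ Z^8, C_1 ≅ Z^10, C_2 ≅ Z^2.

Boundary ∂_1: C_1 → C_0 is given by ∂[p,q] = [q] − [p].
The 8×10 boundary matrix has rank 7 and Smith normal form diag(1,1,1,1,1,1,1).

Boundary ∂_2: C_2 → C_1 acts by ∂[p,q,r] = [q,r] − [p,r] + [p,q]. For instance
  ∂[0,1,4] = [1,4] − [0,4] + [0,1],
  ∂[5,6,7] = [6,7] − [5,7] + [5,6].
This gives a 10×2 integer matrix of rank 2; reducing to Smith normal form yields diagonal entries (1,1).

Computing H_k = (kernel of ∂_k) / (image of ∂_{k+1}):

  H_0: rank C_0 − rank ∂_1 = 8 − 7 = 1, and the invariant factors of ∂_1 are all 1, so H_0 ≅ Z.
  H_1: rank ker ∂_1 − rank ∂_2 = (10 − 7) − 2 = 1, and the invariant factors of ∂_2 are all 1, so H_1 ≅ Z.
  H_2: rank ker ∂_2 − rank ∂_3 = (2 − 2) − 0 = 0, and there is no ∂_3, so H_2 ≅ 0.

As a check, the Euler characteristic is 8 − 10 + 2 = 0, which agrees with 1 − 1 + 0 = 0.

Hence the Betti numbers are b_0 = 1, b_1 = 1, b_2 = 0.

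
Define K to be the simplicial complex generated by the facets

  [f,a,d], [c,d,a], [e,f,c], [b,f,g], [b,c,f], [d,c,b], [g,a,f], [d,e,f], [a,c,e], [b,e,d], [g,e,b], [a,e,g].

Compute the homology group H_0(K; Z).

H_0 ≅ Z.

K has 7 vertices, 18 edges, 12 triangles.
rank ∂_0 = 0, rank ∂_1 = 6 ⇒ b_0 = 7 − 0 − 6 = 1; all invariant factors of ∂_1 are 1 so no torsion. So H_0 ≅ Z.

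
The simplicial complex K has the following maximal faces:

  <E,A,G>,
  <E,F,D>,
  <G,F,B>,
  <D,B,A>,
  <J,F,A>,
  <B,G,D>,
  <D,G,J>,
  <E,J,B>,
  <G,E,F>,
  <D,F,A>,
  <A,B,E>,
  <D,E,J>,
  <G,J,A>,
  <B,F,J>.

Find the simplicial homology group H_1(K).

Fix the vertex order A < B < D < E < F < G < J and write every simplex with vertices in increasing order. Then dim K = 2 and the simplices of K are:

  0-simplices (7): A, B, D, E, F, G, J
  1-simplices (21): AB, AD, AE, AF, AG, AJ, BD, BE, BF, BG, BJ, DE, DF, DG, DJ, EF, EG, EJ, FG, FJ, GJ
  2-simplices (14): ABD, ABE, ADF, AEG, AFJ, AGJ, BDG, BEJ, BFG, BFJ, DEF, DEJ, DGJ, EFG

so the chain groups are C_0 ≅ Z^7, C_1 ≅ Z^21, C_2 ≅ Z^14.

Boundary ∂_1: C_1 → C_0 sends each edge [p,q] (with p < q) to q − p.
The 7×21 boundary matrix has rank 6 and Smith normal form diag(1,1,1,1,1,1).

Boundary ∂_2: C_2 → C_1 maps a triangle to the signed sum of its edges. For instance
  ∂ABE = BE − AE + AB,
  ∂ADF = DF − AF + AD.
As a 21×14 matrix over Z this has rank 13, with invariant factors (1,1,1,1,1,1,1,1,1,1,1,1,1).

Computing H_k = (kernel of ∂_k) / (image of ∂_{k+1}):

  H_1: rank ker ∂_1 − rank ∂_2 = (21 − 6) − 13 = 2, and the invariant factors of ∂_2 are all 1, so H_1 ≅ Z^2.

H_1 = Z^2.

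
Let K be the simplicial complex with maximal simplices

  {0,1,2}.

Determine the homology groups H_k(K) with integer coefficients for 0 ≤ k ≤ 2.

H_0 ≅ Z,  H_1 = 0,  H_2 = 0.

We work with the vertex ordering 0 < 1 < 2. The simplices of K, each written with vertices in increasing order, are:

  0-simplices (3): [0], [1], [2]
  1-simplices (3): [0,1], [0,2], [1,2]
  2-simplices (1): [0,1,2]

giving chain groups C_0 ≅ Z^3, C_1 ≅ Z^3, C_2 ≅ Z^1.

∂_1: C_1 → C_0 maps an edge to its endpoints' difference, ∂[p,q] = q − p. For instance
  ∂[1,2] = [2] − [1].
The resulting 3×3 matrix has rank 2, and its Smith normal form has invariant factors (1,1).

Boundary ∂_2: C_2 → C_1 sends each 2-simplex [p,q,r] to [q,r] − [p,r] + [p,q]. For instance
  ∂[0,1,2] = [1,2] − [0,2] + [0,1].
This gives a 3×1 integer matrix of rank 1; reducing to Smith normal form yields diagonal entries (1).

Computing H_k = (kernel of ∂_k) / (image of ∂_{k+1}):

  H_0: rank C_0 − rank ∂_1 = 3 − 2 = 1, and the invariant factors of ∂_1 are all 1, so H_0 = Z.
  H_1: rank ker ∂_1 − rank ∂_2 = (3 − 2) − 1 = 0, and the invariant factors of ∂_2 are all 1, so H_1 = 0.
  H_2: rank ker ∂_2 − rank ∂_3 = (1 − 1) − 0 = 0, and there is no ∂_3, so H_2 = 0.

As a check, the Euler characteristic is 3 − 3 + 1 = 1, which agrees with 1 − 0 + 0 = 1.
(K is a triangulation of the 2-simplex.)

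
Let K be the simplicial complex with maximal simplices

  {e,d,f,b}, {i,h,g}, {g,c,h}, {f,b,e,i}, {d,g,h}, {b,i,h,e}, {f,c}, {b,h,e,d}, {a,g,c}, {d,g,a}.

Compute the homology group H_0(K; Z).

H_0 = Z.

Order the vertices as a < b < c < d < e < f < g < h < i. Listing each simplex with vertices in this order, K has dimension 3 with simplices:

  0-simplices (9): a, b, c, d, e, f, g, h, i
  1-simplices (22): ac, ad, ag, bd, be, bf, bh, bi, cf, cg, ch, de, df, dg, dh, ef, eh, ei, fi, gh, gi, hi
  2-simplices (17): acg, adg, bde, bdf, bdh, bef, beh, bei, bfi, bhi, cgh, def, deh, dgh, efi, ehi, ghi
  3-simplices (4): bdef, bdeh, befi, behi

so the chain groups are C_0 ≅ Z^9, C_1 ≅ Z^22, C_2 ≅ Z^17, C_3 ≅ Z^4.

∂_1: C_1 → C_0 sends each edge [p,q] (with p < q) to q − p.
The 9×22 boundary matrix has rank 8 and Smith normal form diag(1,1,1,1,1,1,1,1).

Boundary ∂_2: C_2 → C_1 acts by ∂[p,q,r] = [q,r] − [p,r] + [p,q]. For instance
  ∂bei = ei − bi + be,
  ∂beh = eh − bh + be.
The 22×17 boundary matrix has rank 13 and Smith normal form diag(1,1,1,1,1,1,1,1,1,1,1,1,1).

Boundary ∂_3: C_3 → C_2 sends each 3-simplex σ to the alternating sum Σ_i (−1)^i (σ with its i-th vertex removed). For instance
  ∂befi = efi − bfi + bei − bef,
  ∂behi = ehi − bhi + bei − beh.
As a 17×4 matrix over Z this has rank 4, with invariant factors (1,1,1,1).

Now H_k = ker ∂_k / im ∂_{k+1}, so:

  H_0: rank C_0 − rank ∂_1 = 9 − 8 = 1, and the invariant factors of ∂_1 are all 1, so H_0 ≅ Z.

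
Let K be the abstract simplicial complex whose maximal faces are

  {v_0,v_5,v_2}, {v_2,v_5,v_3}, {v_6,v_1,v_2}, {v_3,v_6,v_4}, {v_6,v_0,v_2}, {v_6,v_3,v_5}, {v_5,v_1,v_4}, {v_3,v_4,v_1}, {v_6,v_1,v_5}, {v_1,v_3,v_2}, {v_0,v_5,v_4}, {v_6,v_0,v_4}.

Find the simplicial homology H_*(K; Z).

Fix the vertex order v_0 < v_1 < v_2 < v_3 < v_4 < v_5 < v_6 and write every simplex with vertices in increasing order. Then dim K = 2 and the simplices of K are:

  0-simplices (7): [v_0], [v_1], [v_2], [v_3], [v_4], [v_5], [v_6]
  1-simplices (18): (18 of them)
  2-simplices (12): (12 of them)

giving chain groups C_0 ≅ Z^7, C_1 ≅ Z^18, C_2 ≅ Z^12.

∂_1: C_1 → C_0 maps an edge to its endpoints' difference, ∂[p,q] = q − p. For instance
  ∂[v_3,v_6] = [v_6] − [v_3].
This gives a 7×18 integer matrix of rank 6; reducing to Smith normal form yields diagonal entries (1,1,1,1,1,1).

Boundary ∂_2: C_2 → C_1 maps a triangle to the signed sum of its edges. For instance
  ∂[v_1,v_3,v_4] = [v_3,v_4] − [v_1,v_4] + [v_1,v_3],
  ∂[v_0,v_4,v_6] = [v_4,v_6] − [v_0,v_6] + [v_0,v_4].
This gives a 18×12 integer matrix of rank 12; reducing to Smith normal form yields diagonal entries (1,1,1,1,1,1,1,1,1,1,1,2).

Reading off H_k = ker ∂_k / im ∂_{k+1}:

  H_0: rank C_0 − rank ∂_1 = 7 − 6 = 1, and the invariant factors of ∂_1 are all 1, so H_0 = Z.
  H_1: rank ker ∂_1 − rank ∂_2 = (18 − 6) − 12 = 0, and ∂_2 has invariant factor 2 > 1, so H_1 = Z/2Z.
  H_2: rank ker ∂_2 − rank ∂_3 = (12 − 12) − 0 = 0, and there is no ∂_3, so H_2 = 0.

(K is a triangulation of the real projective plane RP^2.)

H_0 ≅ Z,  H_1 ≅ Z/2Z,  H_2 = 0.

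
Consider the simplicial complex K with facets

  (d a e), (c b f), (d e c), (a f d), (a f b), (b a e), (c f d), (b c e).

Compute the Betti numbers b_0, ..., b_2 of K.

Take the total order a < b < c < d < e < f on the vertex set. Then K (dimension 2) consists of the simplices:

  0-simplices (6): a, b, c, d, e, f
  1-simplices (12): ab, ad, ae, af, bc, be, bf, cd, ce, cf, de, df
  2-simplices (8): abe, abf, ade, adf, bce, bcf, cde, cdf

giving chain groups C_0 ≅ Z^6, C_1 ≅ Z^12, C_2 ≅ Z^8.

∂_1: C_1 → C_0 sends each edge [p,q] (with p < q) to q − p. For instance
  ∂de = e − d.
The resulting 6×12 matrix has rank 5, and its Smith normal form has invariant factors (1,1,1,1,1).

Boundary ∂_2: C_2 → C_1 maps a triangle to the signed sum of its edges. For instance
  ∂abf = bf − af + ab,
  ∂bcf = cf − bf + bc.
The resulting 12×8 matrix has rank 7, and its Smith normal form has invariant factors (1,1,1,1,1,1,1).

Computing H_k = (kernel of ∂_k) / (image of ∂_{k+1}):

  H_0: rank C_0 − rank ∂_1 = 6 − 5 = 1, and the invariant factors of ∂_1 are all 1, so H_0 = Z.
  H_1: rank ker ∂_1 − rank ∂_2 = (12 − 5) − 7 = 0, and the invariant factors of ∂_2 are all 1, so H_1 = 0.
  H_2: rank ker ∂_2 − rank ∂_3 = (8 − 7) − 0 = 1, and there is no ∂_3, so H_2 = Z.

Hence the Betti numbers are b_0 = 1, b_1 = 0, b_2 = 1.

b_0 = 1, b_1 = 0, b_2 = 1.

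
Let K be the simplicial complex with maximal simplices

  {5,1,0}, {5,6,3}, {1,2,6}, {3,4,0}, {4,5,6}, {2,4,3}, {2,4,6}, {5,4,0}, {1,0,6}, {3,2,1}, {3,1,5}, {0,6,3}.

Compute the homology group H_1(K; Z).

H_1 ≅ Z/2Z.

We work with the vertex ordering 0 < 1 < 2 < 3 < 4 < 5 < 6. The simplices of K, each written with vertices in increasing order, are:

  0-simplices (7): [0], [1], [2], [3], [4], [5], [6]
  1-simplices (18): [0,1], [0,3], [0,4], [0,5], [0,6], [1,2], [1,3], [1,5], [1,6], [2,3], [2,4], [2,6], [3,4], [3,5], [3,6], [4,5], [4,6], [5,6]
  2-simplices (12): [0,1,5], [0,1,6], [0,3,4], [0,3,6], [0,4,5], [1,2,3], [1,2,6], [1,3,5], [2,3,4], [2,4,6], [3,5,6], [4,5,6]

Hence C_0 ≅ Z^7, C_1 ≅ Z^18, C_2 ≅ Z^12.

∂_1: C_1 → C_0 sends each edge [p,q] (with p < q) to q − p.
The 7×18 boundary matrix has rank 6 and Smith normal form diag(1,1,1,1,1,1).

Boundary ∂_2: C_2 → C_1 acts by ∂[p,q,r] = [q,r] − [p,r] + [p,q]. For instance
  ∂[1,3,5] = [3,5] − [1,5] + [1,3],
  ∂[0,3,4] = [3,4] − [0,4] + [0,3].
The resulting 18×12 matrix has rank 12, and its Smith normal form has invariant factors (1,1,1,1,1,1,1,1,1,1,1,2).

Now H_k = ker ∂_k / im ∂_{k+1}, so:

  H_1: rank ker ∂_1 − rank ∂_2 = (18 − 6) − 12 = 0, and ∂_2 has invariant factor 2 > 1, so H_1 = Z/2Z.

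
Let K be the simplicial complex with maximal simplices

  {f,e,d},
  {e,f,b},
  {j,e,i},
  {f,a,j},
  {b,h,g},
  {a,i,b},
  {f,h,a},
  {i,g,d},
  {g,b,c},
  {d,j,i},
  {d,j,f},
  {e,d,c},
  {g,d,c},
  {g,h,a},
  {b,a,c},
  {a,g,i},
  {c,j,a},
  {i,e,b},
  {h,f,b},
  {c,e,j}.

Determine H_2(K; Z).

H_2 ≅ 0.

Order the vertices as a < b < c < d < e < f < g < h < i < j. Listing each simplex with vertices in this order, K has dimension 2 with simplices:

  0-simplices (10): a, b, c, d, e, f, g, h, i, j
  1-simplices (30): ab, ac, af, ag, ah, ai, aj, bc, be, bf, bg, bh, bi, cd, ce, cg, cj, de, df, dg, di, dj, ef, ei, ej, fh, fj, gh, gi, ij
  2-simplices (20): abc, abi, acj, afh, afj, agh, agi, bcg, bef, bei, bfh, bgh, cde, cdg, cej, def, dfj, dgi, dij, eij

so the chain groups are C_0 ≅ Z^10, C_1 ≅ Z^30, C_2 ≅ Z^20.

∂_1: C_1 → C_0 sends each edge [p,q] (with p < q) to q − p. For instance
  ∂ag = g − a.
The 10×30 boundary matrix has rank 9 and Smith normal form diag(1,1,1,1,1,1,1,1,1).

∂_2: C_2 → C_1 sends each 2-simplex [p,q,r] to [q,r] − [p,r] + [p,q]. For instance
  ∂dgi = gi − di + dg,
  ∂cej = ej − cj + ce.
The 30×20 boundary matrix has rank 20 and Smith normal form diag(1,1,1,1,1,1,1,1,1,1,1,1,1,1,1,1,1,1,1,2).

From H_k ≅ ker(∂_k) / im(∂_{k+1}) we obtain:

  H_2: rank ker ∂_2 − rank ∂_3 = (20 − 20) − 0 = 0, and there is no ∂_3, so H_2 ≅ 0.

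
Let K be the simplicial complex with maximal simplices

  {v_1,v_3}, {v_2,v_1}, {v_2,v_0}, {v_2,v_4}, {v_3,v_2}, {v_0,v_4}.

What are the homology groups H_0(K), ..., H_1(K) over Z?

We work with the vertex ordering v_0 < v_1 < v_2 < v_3 < v_4. The simplices of K, each written with vertices in increasing order, are:

  0-simplices (5): [v_0], [v_1], [v_2], [v_3], [v_4]
  1-simplices (6): [v_0,v_2], [v_0,v_4], [v_1,v_2], [v_1,v_3], [v_2,v_3], [v_2,v_4]

giving chain groups C_0 ≅ Z^5, C_1 ≅ Z^6.

Boundary ∂_1: C_1 → C_0 maps an edge to its endpoints' difference, ∂[p,q] = q − p. For instance
  ∂[v_0,v_4] = [v_4] − [v_0].
The 5×6 boundary matrix has rank 4 and Smith normal form diag(1,1,1,1).

Computing H_k = (kernel of ∂_k) / (image of ∂_{k+1}):

  H_0: rank C_0 − rank ∂_1 = 5 − 4 = 1, and the invariant factors of ∂_1 are all 1, so H_0 ≅ Z.
  H_1: rank ker ∂_1 − rank ∂_2 = (6 − 4) − 0 = 2, and there is no ∂_2, so H_1 ≅ Z^2.

(K is a triangulation of a wedge of 2 circles.)

H_0 = Z,  H_1 = Z^2.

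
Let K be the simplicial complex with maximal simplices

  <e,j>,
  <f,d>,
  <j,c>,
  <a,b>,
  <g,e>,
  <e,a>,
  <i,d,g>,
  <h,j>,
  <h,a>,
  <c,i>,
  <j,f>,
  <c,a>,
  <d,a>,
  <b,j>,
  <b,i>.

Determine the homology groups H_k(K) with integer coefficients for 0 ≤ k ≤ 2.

H_0 ≅ Z,  H_1 ≅ Z^7,  H_2 = 0.

We work with the vertex ordering a < b < c < d < e < f < g < h < i < j. The simplices of K, each written with vertices in increasing order, are:

  0-simplices (10): a, b, c, d, e, f, g, h, i, j
  1-simplices (17): ab, ac, ad, ae, ah, bi, bj, ci, cj, df, dg, di, eg, ej, fj, gi, hj
  2-simplices (1): dgi

Hence C_0 ≅ Z^10, C_1 ≅ Z^17, C_2 ≅ Z^1.

Boundary ∂_1: C_1 → C_0 sends each edge [p,q] (with p < q) to q − p. For instance
  ∂hj = j − h.
The resulting 10×17 matrix has rank 9, and its Smith normal form has invariant factors (1,1,1,1,1,1,1,1,1).

∂_2: C_2 → C_1 acts by ∂[p,q,r] = [q,r] − [p,r] + [p,q]. For instance
  ∂dgi = gi − di + dg.
As a 17×1 matrix over Z this has rank 1, with invariant factors (1).

From H_k ≅ ker(∂_k) / im(∂_{k+1}) we obtain:

  H_0: rank C_0 − rank ∂_1 = 10 − 9 = 1, and the invariant factors of ∂_1 are all 1, so H_0 = Z.
  H_1: rank ker ∂_1 − rank ∂_2 = (17 − 9) − 1 = 7, and the invariant factors of ∂_2 are all 1, so H_1 = Z^7.
  H_2: rank ker ∂_2 − rank ∂_3 = (1 − 1) − 0 = 0, and there is no ∂_3, so H_2 = 0.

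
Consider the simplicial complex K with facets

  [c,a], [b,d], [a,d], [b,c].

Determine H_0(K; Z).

H_0 = Z.

We work with the vertex ordering a < b < c < d. The simplices of K, each written with vertices in increasing order, are:

  0-simplices (4): a, b, c, d
  1-simplices (4): ac, ad, bc, bd

so the chain groups are C_0 ≅ Z^4, C_1 ≅ Z^4.

∂_1: C_1 → C_0 maps an edge to its endpoints' difference, ∂[p,q] = q − p.
As a 4×4 matrix over Z this has rank 3, with invariant factors (1,1,1).

Now H_k = ker ∂_k / im ∂_{k+1}, so:

  H_0: rank C_0 − rank ∂_1 = 4 − 3 = 1, and the invariant factors of ∂_1 are all 1, so H_0 ≅ Z.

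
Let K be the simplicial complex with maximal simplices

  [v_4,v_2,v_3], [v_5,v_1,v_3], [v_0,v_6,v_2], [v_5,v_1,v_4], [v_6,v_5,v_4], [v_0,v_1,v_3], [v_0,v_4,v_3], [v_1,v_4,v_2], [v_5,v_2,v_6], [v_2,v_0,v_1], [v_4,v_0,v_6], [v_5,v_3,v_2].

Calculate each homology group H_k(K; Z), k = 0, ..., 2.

H_0 = Z,  H_1 = Z_2,  H_2 = 0.

Fix the vertex order v_0 < v_1 < v_2 < v_3 < v_4 < v_5 < v_6 and write every simplex with vertices in increasing order. Then dim K = 2 and the simplices of K are:

  0-simplices (7): [v_0], [v_1], [v_2], [v_3], [v_4], [v_5], [v_6]
  1-simplices (18): (18 of them)
  2-simplices (12): (12 of them)

giving chain groups C_0 ≅ Z^7, C_1 ≅ Z^18, C_2 ≅ Z^12.

Boundary ∂_1: C_1 → C_0 sends each edge [p,q] (with p < q) to q − p.
The resulting 7×18 matrix has rank 6, and its Smith normal form has invariant factors (1,1,1,1,1,1).

∂_2: C_2 → C_1 acts by ∂[p,q,r] = [q,r] − [p,r] + [p,q]. For instance
  ∂[v_0,v_3,v_4] = [v_3,v_4] − [v_0,v_4] + [v_0,v_3],
  ∂[v_0,v_1,v_2] = [v_1,v_2] − [v_0,v_2] + [v_0,v_1].
This gives a 18×12 integer matrix of rank 12; reducing to Smith normal form yields diagonal entries (1,1,1,1,1,1,1,1,1,1,1,2).

Computing H_k = (kernel of ∂_k) / (image of ∂_{k+1}):

  H_0: rank C_0 − rank ∂_1 = 7 − 6 = 1, and the invariant factors of ∂_1 are all 1, so H_0 = Z.
  H_1: rank ker ∂_1 − rank ∂_2 = (18 − 6) − 12 = 0, and ∂_2 has invariant factor 2 > 1, so H_1 = Z_2.
  H_2: rank ker ∂_2 − rank ∂_3 = (12 − 12) − 0 = 0, and there is no ∂_3, so H_2 = 0.

(K is a triangulation of the real projective plane RP^2.)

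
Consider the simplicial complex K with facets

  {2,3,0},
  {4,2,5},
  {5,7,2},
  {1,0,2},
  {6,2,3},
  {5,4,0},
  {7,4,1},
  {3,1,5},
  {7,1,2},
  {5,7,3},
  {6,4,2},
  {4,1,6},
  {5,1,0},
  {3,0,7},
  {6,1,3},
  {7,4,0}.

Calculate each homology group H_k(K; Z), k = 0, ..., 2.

K has 8 vertices, 24 edges, 16 triangles.
rank ∂_0 = 0, rank ∂_1 = 7 ⇒ b_0 = 8 − 0 − 7 = 1; all invariant factors of ∂_1 are 1 so no torsion. So H_0 ≅ Z.
rank ∂_1 = 7, rank ∂_2 = 15 ⇒ b_1 = 24 − 7 − 15 = 2; all invariant factors of ∂_2 are 1 so no torsion. So H_1 ≅ Z^2.
rank ∂_2 = 15, rank ∂_3 = 0 ⇒ b_2 = 16 − 15 − 0 = 1. So H_2 ≅ Z.

H_0 ≅ Z,  H_1 ≅ Z^2,  H_2 ≅ Z.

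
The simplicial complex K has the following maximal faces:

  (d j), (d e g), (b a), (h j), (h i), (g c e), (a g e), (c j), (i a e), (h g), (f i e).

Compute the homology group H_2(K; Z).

H_2 = 0.

Fix the vertex order a < b < c < d < e < f < g < h < i < j and write every simplex with vertices in increasing order. Then dim K = 2 and the simplices of K are:

  0-simplices (10): a, b, c, d, e, f, g, h, i, j
  1-simplices (17): ab, ae, ag, ai, ce, cg, cj, de, dg, dj, ef, eg, ei, fi, gh, hi, hj
  2-simplices (5): aeg, aei, ceg, deg, efi

so the chain groups are C_0 ≅ Z^10, C_1 ≅ Z^17, C_2 ≅ Z^5.

Boundary ∂_1: C_1 → C_0 is given by ∂[p,q] = [q] − [p].
As a 10×17 matrix over Z this has rank 9, with invariant factors (1,1,1,1,1,1,1,1,1).

∂_2: C_2 → C_1 acts by ∂[p,q,r] = [q,r] − [p,r] + [p,q]. For instance
  ∂efi = fi − ei + ef,
  ∂aei = ei − ai + ae.
This gives a 17×5 integer matrix of rank 5; reducing to Smith normal form yields diagonal entries (1,1,1,1,1).

Reading off H_k = ker ∂_k / im ∂_{k+1}:

  H_2: rank ker ∂_2 − rank ∂_3 = (5 − 5) − 0 = 0, and there is no ∂_3, so H_2 = 0.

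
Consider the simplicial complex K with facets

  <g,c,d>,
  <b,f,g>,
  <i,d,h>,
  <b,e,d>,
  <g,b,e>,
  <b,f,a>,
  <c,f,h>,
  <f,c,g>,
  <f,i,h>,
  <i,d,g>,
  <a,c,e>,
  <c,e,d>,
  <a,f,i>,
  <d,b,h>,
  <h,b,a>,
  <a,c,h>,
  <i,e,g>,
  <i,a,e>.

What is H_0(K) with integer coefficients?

We work with the vertex ordering a < b < c < d < e < f < g < h < i. The simplices of K, each written with vertices in increasing order, are:

  0-simplices (9): a, b, c, d, e, f, g, h, i
  1-simplices (27): ab, ac, ae, af, ah, ai, bd, be, bf, bg, bh, cd, ce, cf, cg, ch, de, dg, dh, di, eg, ei, fg, fh, fi, gi, hi
  2-simplices (18): abf, abh, ace, ach, aei, afi, bde, bdh, beg, bfg, cde, cdg, cfg, cfh, dgi, dhi, egi, fhi

giving chain groups C_0 ≅ Z^9, C_1 ≅ Z^27, C_2 ≅ Z^18.

The boundary map ∂_1: C_1 → C_0 maps an edge to its endpoints' difference, ∂[p,q] = q − p. For instance
  ∂di = i − d.
This gives a 9×27 integer matrix of rank 8; reducing to Smith normal form yields diagonal entries (1,1,1,1,1,1,1,1).

Boundary ∂_2: C_2 → C_1 acts by ∂[p,q,r] = [q,r] − [p,r] + [p,q]. For instance
  ∂afi = fi − ai + af,
  ∂abh = bh − ah + ab.
The 27×18 boundary matrix has rank 18 and Smith normal form diag(1,1,1,1,1,1,1,1,1,1,1,1,1,1,1,1,1,2).

Reading off H_k = ker ∂_k / im ∂_{k+1}:

  H_0: rank C_0 − rank ∂_1 = 9 − 8 = 1, and the invariant factors of ∂_1 are all 1, so H_0 ≅ Z.

H_0 ≅ Z.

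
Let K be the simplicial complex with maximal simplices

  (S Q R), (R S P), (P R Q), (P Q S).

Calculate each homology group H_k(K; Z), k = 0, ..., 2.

K has 4 vertices, 6 edges, 4 triangles.
rank ∂_0 = 0, rank ∂_1 = 3 ⇒ b_0 = 4 − 0 − 3 = 1; all invariant factors of ∂_1 are 1 so no torsion. So H_0 ≅ Z.
rank ∂_1 = 3, rank ∂_2 = 3 ⇒ b_1 = 6 − 3 − 3 = 0; all invariant factors of ∂_2 are 1 so no torsion. So H_1 ≅ 0.
rank ∂_2 = 3, rank ∂_3 = 0 ⇒ b_2 = 4 − 3 − 0 = 1. So H_2 ≅ Z.

H_0 = Z,  H_1 = 0,  H_2 = Z.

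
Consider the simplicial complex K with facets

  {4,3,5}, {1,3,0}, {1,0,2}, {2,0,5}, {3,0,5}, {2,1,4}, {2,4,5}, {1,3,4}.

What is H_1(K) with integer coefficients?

We work with the vertex ordering 0 < 1 < 2 < 3 < 4 < 5. The simplices of K, each written with vertices in increasing order, are:

  0-simplices (6): [0], [1], [2], [3], [4], [5]
  1-simplices (12): [0,1], [0,2], [0,3], [0,5], [1,2], [1,3], [1,4], [2,4], [2,5], [3,4], [3,5], [4,5]
  2-simplices (8): [0,1,2], [0,1,3], [0,2,5], [0,3,5], [1,2,4], [1,3,4], [2,4,5], [3,4,5]

so the chain groups are C_0 ≅ Z^6, C_1 ≅ Z^12, C_2 ≅ Z^8.

Boundary ∂_1: C_1 → C_0 maps an edge to its endpoints' difference, ∂[p,q] = q − p.
This gives a 6×12 integer matrix of rank 5; reducing to Smith normal form yields diagonal entries (1,1,1,1,1).

Boundary ∂_2: C_2 → C_1 maps a triangle to the signed sum of its edges. For instance
  ∂[3,4,5] = [4,5] − [3,5] + [3,4],
  ∂[0,1,3] = [1,3] − [0,3] + [0,1].
As a 12×8 matrix over Z this has rank 7, with invariant factors (1,1,1,1,1,1,1).

Computing H_k = (kernel of ∂_k) / (image of ∂_{k+1}):

  H_1: rank ker ∂_1 − rank ∂_2 = (12 − 5) − 7 = 0, and the invariant factors of ∂_2 are all 1, so H_1 = 0.

(K is a triangulation of the 2-sphere S^2.)

H_1 = 0.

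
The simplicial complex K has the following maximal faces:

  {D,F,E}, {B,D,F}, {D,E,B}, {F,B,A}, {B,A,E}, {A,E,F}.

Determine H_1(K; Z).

H_1 = 0.

Take the total order A < B < D < E < F on the vertex set. Then K (dimension 2) consists of the simplices:

  0-simplices (5): A, B, D, E, F
  1-simplices (9): AB, AE, AF, BD, BE, BF, DE, DF, EF
  2-simplices (6): ABE, ABF, AEF, BDE, BDF, DEF

Hence C_0 ≅ Z^5, C_1 ≅ Z^9, C_2 ≅ Z^6.

∂_1: C_1 → C_0 is given by ∂[p,q] = [q] − [p]. For instance
  ∂EF = F − E.
As a 5×9 matrix over Z this has rank 4, with invariant factors (1,1,1,1).

The boundary map ∂_2: C_2 → C_1 sends each 2-simplex [p,q,r] to [q,r] − [p,r] + [p,q]. For instance
  ∂ABF = BF − AF + AB,
  ∂AEF = EF − AF + AE.
As a 9×6 matrix over Z this has rank 5, with invariant factors (1,1,1,1,1).

Computing H_k = (kernel of ∂_k) / (image of ∂_{k+1}):

  H_1: rank ker ∂_1 − rank ∂_2 = (9 − 4) − 5 = 0, and the invariant factors of ∂_2 are all 1, so H_1 ≅ 0.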